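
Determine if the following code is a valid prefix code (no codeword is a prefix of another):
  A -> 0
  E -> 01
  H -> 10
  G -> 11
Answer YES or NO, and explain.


Checking each pair (does one codeword prefix another?):
  A='0' vs E='01': prefix -- VIOLATION

NO -- this is NOT a valid prefix code. A (0) is a prefix of E (01).


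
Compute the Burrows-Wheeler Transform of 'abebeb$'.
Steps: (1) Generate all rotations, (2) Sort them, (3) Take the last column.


Rotations (sorted):
  0: $abebeb -> last char: b
  1: abebeb$ -> last char: $
  2: b$abebe -> last char: e
  3: beb$abe -> last char: e
  4: bebeb$a -> last char: a
  5: eb$abeb -> last char: b
  6: ebeb$ab -> last char: b


BWT = b$eeabb


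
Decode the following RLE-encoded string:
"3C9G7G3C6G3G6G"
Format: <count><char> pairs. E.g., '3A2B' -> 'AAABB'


Expanding each <count><char> pair:
  3C -> 'CCC'
  9G -> 'GGGGGGGGG'
  7G -> 'GGGGGGG'
  3C -> 'CCC'
  6G -> 'GGGGGG'
  3G -> 'GGG'
  6G -> 'GGGGGG'

Decoded = CCCGGGGGGGGGGGGGGGGCCCGGGGGGGGGGGGGGG


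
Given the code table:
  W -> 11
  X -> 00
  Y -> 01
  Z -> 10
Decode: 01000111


Decoding:
01 -> Y
00 -> X
01 -> Y
11 -> W


Result: YXYW


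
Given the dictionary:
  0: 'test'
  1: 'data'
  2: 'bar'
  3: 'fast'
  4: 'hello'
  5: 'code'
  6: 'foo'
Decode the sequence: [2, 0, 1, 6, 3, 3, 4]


Look up each index in the dictionary:
  2 -> 'bar'
  0 -> 'test'
  1 -> 'data'
  6 -> 'foo'
  3 -> 'fast'
  3 -> 'fast'
  4 -> 'hello'

Decoded: "bar test data foo fast fast hello"


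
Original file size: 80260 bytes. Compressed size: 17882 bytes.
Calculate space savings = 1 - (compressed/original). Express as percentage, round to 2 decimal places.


ratio = compressed/original = 17882/80260 = 0.222801
savings = 1 - ratio = 1 - 0.222801 = 0.777199
as a percentage: 0.777199 * 100 = 77.72%

Space savings = 1 - 17882/80260 = 77.72%


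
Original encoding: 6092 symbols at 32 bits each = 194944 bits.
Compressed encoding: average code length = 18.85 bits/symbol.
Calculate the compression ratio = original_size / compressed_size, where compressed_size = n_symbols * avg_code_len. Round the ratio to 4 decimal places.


original_size = n_symbols * orig_bits = 6092 * 32 = 194944 bits
compressed_size = n_symbols * avg_code_len = 6092 * 18.85 = 114834.2 bits
ratio = original_size / compressed_size = 194944 / 114834.2 = 1.6976

Compression ratio = 1.6976


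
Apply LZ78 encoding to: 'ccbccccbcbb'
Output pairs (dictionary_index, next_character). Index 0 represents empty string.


LZ78 encoding steps:
Dictionary: {0: ''}
Step 1: w='' (idx 0), next='c' -> output (0, 'c'), add 'c' as idx 1
Step 2: w='c' (idx 1), next='b' -> output (1, 'b'), add 'cb' as idx 2
Step 3: w='c' (idx 1), next='c' -> output (1, 'c'), add 'cc' as idx 3
Step 4: w='cc' (idx 3), next='b' -> output (3, 'b'), add 'ccb' as idx 4
Step 5: w='cb' (idx 2), next='b' -> output (2, 'b'), add 'cbb' as idx 5


Encoded: [(0, 'c'), (1, 'b'), (1, 'c'), (3, 'b'), (2, 'b')]


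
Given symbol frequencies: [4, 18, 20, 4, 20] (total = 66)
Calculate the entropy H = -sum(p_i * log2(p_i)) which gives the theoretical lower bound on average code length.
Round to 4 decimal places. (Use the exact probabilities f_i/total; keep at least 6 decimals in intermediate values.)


Per-symbol terms -p_i * log2(p_i) with p_i = f_i/66:
  p = 4/66 = 0.060606: log2(p) = -4.044394, -p*log2(p) = 0.245115
  p = 18/66 = 0.272727: log2(p) = -1.874469, -p*log2(p) = 0.511219
  p = 20/66 = 0.303030: log2(p) = -1.722466, -p*log2(p) = 0.521959
  p = 4/66 = 0.060606: log2(p) = -4.044394, -p*log2(p) = 0.245115
  p = 20/66 = 0.303030: log2(p) = -1.722466, -p*log2(p) = 0.521959
H = 0.245115 + 0.511219 + 0.521959 + 0.245115 + 0.521959 = 2.045367

H = 2.0454 bits/symbol


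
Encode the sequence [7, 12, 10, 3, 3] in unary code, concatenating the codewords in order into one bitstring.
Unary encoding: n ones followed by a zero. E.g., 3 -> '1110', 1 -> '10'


Encode each number as n ones followed by a terminating 0:
  7 -> 11111110 (8 bits)
  12 -> 1111111111110 (13 bits)
  10 -> 11111111110 (11 bits)
  3 -> 1110 (4 bits)
  3 -> 1110 (4 bits)
Total length = 8 + 13 + 11 + 4 + 4 = 40 bits.

Unary([7, 12, 10, 3, 3]) = 1111111011111111111101111111111011101110 (40 bits)


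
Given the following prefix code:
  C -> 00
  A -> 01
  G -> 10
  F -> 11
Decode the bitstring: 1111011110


Decoding step by step:
Bits 11 -> F
Bits 11 -> F
Bits 01 -> A
Bits 11 -> F
Bits 10 -> G


Decoded message: FFAFG


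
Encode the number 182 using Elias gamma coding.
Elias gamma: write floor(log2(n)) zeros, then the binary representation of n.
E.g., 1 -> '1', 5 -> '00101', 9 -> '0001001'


num_bits = floor(log2(182)) + 1 = 8
leading_zeros = num_bits - 1 = 7
binary(182) = 10110110

Elias gamma(182) = '0000000' + '10110110' = 000000010110110 (15 bits)


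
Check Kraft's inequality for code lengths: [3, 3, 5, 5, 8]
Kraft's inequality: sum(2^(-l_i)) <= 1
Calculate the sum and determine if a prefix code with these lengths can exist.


Sum = 2^(-3) + 2^(-3) + 2^(-5) + 2^(-5) + 2^(-8)
    = 0.125 + 0.125 + 0.03125 + 0.03125 + 0.00390625
    = 81/256 = 0.31640625
Since 0.31640625 <= 1, Kraft's inequality IS satisfied.
A prefix code with these lengths CAN exist.

Kraft sum = 0.31640625. Satisfied.


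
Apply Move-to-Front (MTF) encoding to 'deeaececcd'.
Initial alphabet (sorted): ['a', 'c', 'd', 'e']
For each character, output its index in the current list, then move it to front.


MTF encoding:
'd': index 2 in ['a', 'c', 'd', 'e'] -> ['d', 'a', 'c', 'e']
'e': index 3 in ['d', 'a', 'c', 'e'] -> ['e', 'd', 'a', 'c']
'e': index 0 in ['e', 'd', 'a', 'c'] -> ['e', 'd', 'a', 'c']
'a': index 2 in ['e', 'd', 'a', 'c'] -> ['a', 'e', 'd', 'c']
'e': index 1 in ['a', 'e', 'd', 'c'] -> ['e', 'a', 'd', 'c']
'c': index 3 in ['e', 'a', 'd', 'c'] -> ['c', 'e', 'a', 'd']
'e': index 1 in ['c', 'e', 'a', 'd'] -> ['e', 'c', 'a', 'd']
'c': index 1 in ['e', 'c', 'a', 'd'] -> ['c', 'e', 'a', 'd']
'c': index 0 in ['c', 'e', 'a', 'd'] -> ['c', 'e', 'a', 'd']
'd': index 3 in ['c', 'e', 'a', 'd'] -> ['d', 'c', 'e', 'a']


Output: [2, 3, 0, 2, 1, 3, 1, 1, 0, 3]


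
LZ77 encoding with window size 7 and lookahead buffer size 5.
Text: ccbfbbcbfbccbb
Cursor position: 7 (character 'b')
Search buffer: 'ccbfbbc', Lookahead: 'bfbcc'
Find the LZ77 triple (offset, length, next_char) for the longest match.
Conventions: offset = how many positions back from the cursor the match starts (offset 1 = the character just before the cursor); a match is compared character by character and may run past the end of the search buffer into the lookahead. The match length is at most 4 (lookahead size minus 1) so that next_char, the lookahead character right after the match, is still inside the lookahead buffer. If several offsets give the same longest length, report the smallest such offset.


Try each offset into the search buffer:
  offset=1 (pos 6, char 'c'): match length 0
  offset=2 (pos 5, char 'b'): match length 1
  offset=3 (pos 4, char 'b'): match length 1
  offset=4 (pos 3, char 'f'): match length 0
  offset=5 (pos 2, char 'b'): match length 3
  offset=6 (pos 1, char 'c'): match length 0
  offset=7 (pos 0, char 'c'): match length 0
Longest match has length 3 at offset 5.
next_char = character at position 7 + 3 = 10 -> 'c'

Best match: offset=5, length=3 (matching 'bfb' starting at position 2)
LZ77 triple: (5, 3, 'c')


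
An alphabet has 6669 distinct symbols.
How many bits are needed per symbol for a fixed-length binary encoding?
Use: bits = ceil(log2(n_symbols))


log2(6669) = 12.7033
Bracket: 2^12 = 4096 < 6669 <= 2^13 = 8192
So ceil(log2(6669)) = 13

bits = ceil(log2(6669)) = ceil(12.7033) = 13 bits


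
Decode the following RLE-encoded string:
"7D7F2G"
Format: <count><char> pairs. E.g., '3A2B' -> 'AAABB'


Expanding each <count><char> pair:
  7D -> 'DDDDDDD'
  7F -> 'FFFFFFF'
  2G -> 'GG'

Decoded = DDDDDDDFFFFFFFGG


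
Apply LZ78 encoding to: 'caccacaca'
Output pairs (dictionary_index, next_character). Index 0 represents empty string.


LZ78 encoding steps:
Dictionary: {0: ''}
Step 1: w='' (idx 0), next='c' -> output (0, 'c'), add 'c' as idx 1
Step 2: w='' (idx 0), next='a' -> output (0, 'a'), add 'a' as idx 2
Step 3: w='c' (idx 1), next='c' -> output (1, 'c'), add 'cc' as idx 3
Step 4: w='a' (idx 2), next='c' -> output (2, 'c'), add 'ac' as idx 4
Step 5: w='ac' (idx 4), next='a' -> output (4, 'a'), add 'aca' as idx 5


Encoded: [(0, 'c'), (0, 'a'), (1, 'c'), (2, 'c'), (4, 'a')]


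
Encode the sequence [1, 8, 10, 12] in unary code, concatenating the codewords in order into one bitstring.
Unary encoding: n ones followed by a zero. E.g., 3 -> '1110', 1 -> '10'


Encode each number as n ones followed by a terminating 0:
  1 -> 10 (2 bits)
  8 -> 111111110 (9 bits)
  10 -> 11111111110 (11 bits)
  12 -> 1111111111110 (13 bits)
Total length = 2 + 9 + 11 + 13 = 35 bits.

Unary([1, 8, 10, 12]) = 10111111110111111111101111111111110 (35 bits)


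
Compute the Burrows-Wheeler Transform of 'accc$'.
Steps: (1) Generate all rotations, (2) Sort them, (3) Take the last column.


Rotations (sorted):
  0: $accc -> last char: c
  1: accc$ -> last char: $
  2: c$acc -> last char: c
  3: cc$ac -> last char: c
  4: ccc$a -> last char: a


BWT = c$cca


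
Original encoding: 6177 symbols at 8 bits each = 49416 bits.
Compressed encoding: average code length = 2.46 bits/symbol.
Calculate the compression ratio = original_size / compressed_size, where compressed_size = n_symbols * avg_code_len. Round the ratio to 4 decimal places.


original_size = n_symbols * orig_bits = 6177 * 8 = 49416 bits
compressed_size = n_symbols * avg_code_len = 6177 * 2.46 = 15195.42 bits
ratio = original_size / compressed_size = 49416 / 15195.42 = 3.252

Compression ratio = 3.252


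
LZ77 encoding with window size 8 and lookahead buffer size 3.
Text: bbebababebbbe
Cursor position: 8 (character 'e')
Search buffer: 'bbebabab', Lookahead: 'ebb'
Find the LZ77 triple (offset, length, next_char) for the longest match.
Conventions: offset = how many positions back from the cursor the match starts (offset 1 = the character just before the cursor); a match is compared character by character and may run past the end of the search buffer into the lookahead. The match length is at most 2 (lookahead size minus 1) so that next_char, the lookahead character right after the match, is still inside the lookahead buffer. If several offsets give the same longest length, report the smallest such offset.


Try each offset into the search buffer:
  offset=1 (pos 7, char 'b'): match length 0
  offset=2 (pos 6, char 'a'): match length 0
  offset=3 (pos 5, char 'b'): match length 0
  offset=4 (pos 4, char 'a'): match length 0
  offset=5 (pos 3, char 'b'): match length 0
  offset=6 (pos 2, char 'e'): match length 2
  offset=7 (pos 1, char 'b'): match length 0
  offset=8 (pos 0, char 'b'): match length 0
Longest match has length 2 at offset 6.
next_char = character at position 8 + 2 = 10 -> 'b'

Best match: offset=6, length=2 (matching 'eb' starting at position 2)
LZ77 triple: (6, 2, 'b')


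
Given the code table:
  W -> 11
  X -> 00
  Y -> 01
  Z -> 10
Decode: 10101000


Decoding:
10 -> Z
10 -> Z
10 -> Z
00 -> X


Result: ZZZX


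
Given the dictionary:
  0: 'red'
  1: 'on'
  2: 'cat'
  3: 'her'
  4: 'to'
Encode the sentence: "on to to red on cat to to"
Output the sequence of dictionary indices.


Look up each word in the dictionary:
  'on' -> 1
  'to' -> 4
  'to' -> 4
  'red' -> 0
  'on' -> 1
  'cat' -> 2
  'to' -> 4
  'to' -> 4

Encoded: [1, 4, 4, 0, 1, 2, 4, 4]


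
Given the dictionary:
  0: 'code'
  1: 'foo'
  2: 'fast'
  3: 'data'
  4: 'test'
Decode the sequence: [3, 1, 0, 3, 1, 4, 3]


Look up each index in the dictionary:
  3 -> 'data'
  1 -> 'foo'
  0 -> 'code'
  3 -> 'data'
  1 -> 'foo'
  4 -> 'test'
  3 -> 'data'

Decoded: "data foo code data foo test data"


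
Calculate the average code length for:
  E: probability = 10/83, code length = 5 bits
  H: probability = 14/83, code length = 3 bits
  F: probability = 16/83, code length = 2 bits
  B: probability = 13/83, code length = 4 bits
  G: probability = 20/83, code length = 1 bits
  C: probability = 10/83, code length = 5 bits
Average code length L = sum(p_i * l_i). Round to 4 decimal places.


Weighted contributions p_i * l_i:
  E: (10/83) * 5 = 50/83
  H: (14/83) * 3 = 42/83
  F: (16/83) * 2 = 32/83
  B: (13/83) * 4 = 52/83
  G: (20/83) * 1 = 20/83
  C: (10/83) * 5 = 50/83
Sum = (50 + 42 + 32 + 52 + 20 + 50)/83 = 246/83

L = 246/83 = 2.9639 bits/symbol


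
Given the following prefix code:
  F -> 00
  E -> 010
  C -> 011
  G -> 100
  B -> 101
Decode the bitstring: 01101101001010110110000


Decoding step by step:
Bits 011 -> C
Bits 011 -> C
Bits 010 -> E
Bits 010 -> E
Bits 101 -> B
Bits 101 -> B
Bits 100 -> G
Bits 00 -> F


Decoded message: CCEEBBGF


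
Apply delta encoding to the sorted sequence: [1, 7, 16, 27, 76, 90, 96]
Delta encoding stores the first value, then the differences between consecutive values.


First value: 1
Deltas:
  7 - 1 = 6
  16 - 7 = 9
  27 - 16 = 11
  76 - 27 = 49
  90 - 76 = 14
  96 - 90 = 6


Delta encoded: [1, 6, 9, 11, 49, 14, 6]


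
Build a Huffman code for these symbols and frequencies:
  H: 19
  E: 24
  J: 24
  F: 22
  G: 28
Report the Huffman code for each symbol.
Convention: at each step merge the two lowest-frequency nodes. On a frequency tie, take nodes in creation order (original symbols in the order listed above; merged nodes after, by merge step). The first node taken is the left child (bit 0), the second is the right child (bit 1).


Huffman tree construction:
Step 1: Merge H(19) + F(22) = 41
Step 2: Merge E(24) + J(24) = 48
Step 3: Merge G(28) + (H+F)(41) = 69
Step 4: Merge (E+J)(48) + (G+(H+F))(69) = 117
Read each symbol's code off the tree from the root (left child = 0, right child = 1).

Codes:
  H: 110 (length 3)
  E: 00 (length 2)
  J: 01 (length 2)
  F: 111 (length 3)
  G: 10 (length 2)
Average code length: 275/117 = 2.3504 bits/symbol


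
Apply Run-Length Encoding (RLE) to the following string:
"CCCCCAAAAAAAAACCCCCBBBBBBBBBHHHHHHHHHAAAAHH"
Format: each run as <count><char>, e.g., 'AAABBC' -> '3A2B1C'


Scanning runs left to right:
  i=0: run of 'C' x 5 -> '5C'
  i=5: run of 'A' x 9 -> '9A'
  i=14: run of 'C' x 5 -> '5C'
  i=19: run of 'B' x 9 -> '9B'
  i=28: run of 'H' x 9 -> '9H'
  i=37: run of 'A' x 4 -> '4A'
  i=41: run of 'H' x 2 -> '2H'

RLE = 5C9A5C9B9H4A2H


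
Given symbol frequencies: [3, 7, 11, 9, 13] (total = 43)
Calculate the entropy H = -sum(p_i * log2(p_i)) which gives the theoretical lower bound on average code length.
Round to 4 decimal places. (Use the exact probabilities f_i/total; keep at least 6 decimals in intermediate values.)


Per-symbol terms -p_i * log2(p_i) with p_i = f_i/43:
  p = 3/43 = 0.069767: log2(p) = -3.841302, -p*log2(p) = 0.267998
  p = 7/43 = 0.162791: log2(p) = -2.618910, -p*log2(p) = 0.426334
  p = 11/43 = 0.255814: log2(p) = -1.966833, -p*log2(p) = 0.503143
  p = 9/43 = 0.209302: log2(p) = -2.256340, -p*log2(p) = 0.472257
  p = 13/43 = 0.302326: log2(p) = -1.725825, -p*log2(p) = 0.521761
H = 0.267998 + 0.426334 + 0.503143 + 0.472257 + 0.521761 = 2.191493

H = 2.1915 bits/symbol


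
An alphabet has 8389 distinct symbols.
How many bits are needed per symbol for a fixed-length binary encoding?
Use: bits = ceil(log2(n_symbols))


log2(8389) = 13.0343
Bracket: 2^13 = 8192 < 8389 <= 2^14 = 16384
So ceil(log2(8389)) = 14

bits = ceil(log2(8389)) = ceil(13.0343) = 14 bits


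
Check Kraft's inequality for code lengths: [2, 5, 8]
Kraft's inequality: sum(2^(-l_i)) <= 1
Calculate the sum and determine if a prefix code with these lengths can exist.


Sum = 2^(-2) + 2^(-5) + 2^(-8)
    = 0.25 + 0.03125 + 0.00390625
    = 73/256 = 0.28515625
Since 0.28515625 <= 1, Kraft's inequality IS satisfied.
A prefix code with these lengths CAN exist.

Kraft sum = 0.28515625. Satisfied.


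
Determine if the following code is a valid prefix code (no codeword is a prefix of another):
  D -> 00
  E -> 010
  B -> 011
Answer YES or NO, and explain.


Checking each pair (does one codeword prefix another?):
  D='00' vs E='010': no prefix
  D='00' vs B='011': no prefix
  E='010' vs D='00': no prefix
  E='010' vs B='011': no prefix
  B='011' vs D='00': no prefix
  B='011' vs E='010': no prefix
No violation found over all pairs.

YES -- this is a valid prefix code. No codeword is a prefix of any other codeword.


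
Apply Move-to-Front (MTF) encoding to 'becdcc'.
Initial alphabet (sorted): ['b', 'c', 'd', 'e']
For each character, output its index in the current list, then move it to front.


MTF encoding:
'b': index 0 in ['b', 'c', 'd', 'e'] -> ['b', 'c', 'd', 'e']
'e': index 3 in ['b', 'c', 'd', 'e'] -> ['e', 'b', 'c', 'd']
'c': index 2 in ['e', 'b', 'c', 'd'] -> ['c', 'e', 'b', 'd']
'd': index 3 in ['c', 'e', 'b', 'd'] -> ['d', 'c', 'e', 'b']
'c': index 1 in ['d', 'c', 'e', 'b'] -> ['c', 'd', 'e', 'b']
'c': index 0 in ['c', 'd', 'e', 'b'] -> ['c', 'd', 'e', 'b']


Output: [0, 3, 2, 3, 1, 0]


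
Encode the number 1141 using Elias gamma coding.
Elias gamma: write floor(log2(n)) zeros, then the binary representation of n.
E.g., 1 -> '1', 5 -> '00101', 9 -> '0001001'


num_bits = floor(log2(1141)) + 1 = 11
leading_zeros = num_bits - 1 = 10
binary(1141) = 10001110101

Elias gamma(1141) = '0000000000' + '10001110101' = 000000000010001110101 (21 bits)


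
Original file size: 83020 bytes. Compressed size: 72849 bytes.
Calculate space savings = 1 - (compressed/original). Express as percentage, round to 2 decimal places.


ratio = compressed/original = 72849/83020 = 0.877487
savings = 1 - ratio = 1 - 0.877487 = 0.122513
as a percentage: 0.122513 * 100 = 12.25%

Space savings = 1 - 72849/83020 = 12.25%


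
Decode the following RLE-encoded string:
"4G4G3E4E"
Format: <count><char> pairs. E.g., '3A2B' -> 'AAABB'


Expanding each <count><char> pair:
  4G -> 'GGGG'
  4G -> 'GGGG'
  3E -> 'EEE'
  4E -> 'EEEE'

Decoded = GGGGGGGGEEEEEEE


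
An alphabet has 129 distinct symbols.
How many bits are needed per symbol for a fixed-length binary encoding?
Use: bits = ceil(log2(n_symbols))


log2(129) = 7.0112
Bracket: 2^7 = 128 < 129 <= 2^8 = 256
So ceil(log2(129)) = 8

bits = ceil(log2(129)) = ceil(7.0112) = 8 bits


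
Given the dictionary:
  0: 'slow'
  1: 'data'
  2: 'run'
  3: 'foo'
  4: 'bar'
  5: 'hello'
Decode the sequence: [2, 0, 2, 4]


Look up each index in the dictionary:
  2 -> 'run'
  0 -> 'slow'
  2 -> 'run'
  4 -> 'bar'

Decoded: "run slow run bar"


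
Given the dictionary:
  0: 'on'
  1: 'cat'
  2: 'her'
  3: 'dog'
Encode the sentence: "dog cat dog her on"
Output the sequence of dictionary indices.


Look up each word in the dictionary:
  'dog' -> 3
  'cat' -> 1
  'dog' -> 3
  'her' -> 2
  'on' -> 0

Encoded: [3, 1, 3, 2, 0]


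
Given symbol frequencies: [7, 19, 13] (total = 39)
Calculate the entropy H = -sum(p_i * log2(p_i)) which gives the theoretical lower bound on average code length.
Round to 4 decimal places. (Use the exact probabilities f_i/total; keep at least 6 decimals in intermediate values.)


Per-symbol terms -p_i * log2(p_i) with p_i = f_i/39:
  p = 7/39 = 0.179487: log2(p) = -2.478047, -p*log2(p) = 0.444778
  p = 19/39 = 0.487179: log2(p) = -1.037475, -p*log2(p) = 0.505436
  p = 13/39 = 0.333333: log2(p) = -1.584963, -p*log2(p) = 0.528321
H = 0.444778 + 0.505436 + 0.528321 = 1.478535

H = 1.4785 bits/symbol


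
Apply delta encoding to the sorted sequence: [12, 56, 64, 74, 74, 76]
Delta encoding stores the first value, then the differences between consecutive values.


First value: 12
Deltas:
  56 - 12 = 44
  64 - 56 = 8
  74 - 64 = 10
  74 - 74 = 0
  76 - 74 = 2


Delta encoded: [12, 44, 8, 10, 0, 2]


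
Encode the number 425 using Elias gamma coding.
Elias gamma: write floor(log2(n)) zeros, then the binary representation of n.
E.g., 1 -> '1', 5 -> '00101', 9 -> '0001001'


num_bits = floor(log2(425)) + 1 = 9
leading_zeros = num_bits - 1 = 8
binary(425) = 110101001

Elias gamma(425) = '00000000' + '110101001' = 00000000110101001 (17 bits)


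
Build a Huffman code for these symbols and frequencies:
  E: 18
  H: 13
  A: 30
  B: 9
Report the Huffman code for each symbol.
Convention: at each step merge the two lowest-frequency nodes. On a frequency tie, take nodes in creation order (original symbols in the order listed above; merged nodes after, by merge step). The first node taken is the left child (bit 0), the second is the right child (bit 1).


Huffman tree construction:
Step 1: Merge B(9) + H(13) = 22
Step 2: Merge E(18) + (B+H)(22) = 40
Step 3: Merge A(30) + (E+(B+H))(40) = 70
Read each symbol's code off the tree from the root (left child = 0, right child = 1).

Codes:
  E: 10 (length 2)
  H: 111 (length 3)
  A: 0 (length 1)
  B: 110 (length 3)
Average code length: 132/70 = 1.8857 bits/symbol


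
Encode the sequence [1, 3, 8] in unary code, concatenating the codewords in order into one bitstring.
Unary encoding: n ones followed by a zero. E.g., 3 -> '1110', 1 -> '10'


Encode each number as n ones followed by a terminating 0:
  1 -> 10 (2 bits)
  3 -> 1110 (4 bits)
  8 -> 111111110 (9 bits)
Total length = 2 + 4 + 9 = 15 bits.

Unary([1, 3, 8]) = 101110111111110 (15 bits)


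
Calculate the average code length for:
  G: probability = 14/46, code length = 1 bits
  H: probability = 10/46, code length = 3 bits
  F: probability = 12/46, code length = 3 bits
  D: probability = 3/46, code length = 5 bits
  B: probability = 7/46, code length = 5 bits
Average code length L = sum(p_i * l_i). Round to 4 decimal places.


Weighted contributions p_i * l_i:
  G: (14/46) * 1 = 14/46
  H: (10/46) * 3 = 30/46
  F: (12/46) * 3 = 36/46
  D: (3/46) * 5 = 15/46
  B: (7/46) * 5 = 35/46
Sum = (14 + 30 + 36 + 15 + 35)/46 = 130/46

L = 130/46 = 2.8261 bits/symbol


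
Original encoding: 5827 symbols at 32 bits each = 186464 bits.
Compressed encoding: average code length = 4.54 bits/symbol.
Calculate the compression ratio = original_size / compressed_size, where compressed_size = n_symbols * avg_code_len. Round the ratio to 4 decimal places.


original_size = n_symbols * orig_bits = 5827 * 32 = 186464 bits
compressed_size = n_symbols * avg_code_len = 5827 * 4.54 = 26454.58 bits
ratio = original_size / compressed_size = 186464 / 26454.58 = 7.0485

Compression ratio = 7.0485


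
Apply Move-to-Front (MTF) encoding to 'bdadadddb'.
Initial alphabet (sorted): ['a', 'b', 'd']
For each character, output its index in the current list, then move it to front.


MTF encoding:
'b': index 1 in ['a', 'b', 'd'] -> ['b', 'a', 'd']
'd': index 2 in ['b', 'a', 'd'] -> ['d', 'b', 'a']
'a': index 2 in ['d', 'b', 'a'] -> ['a', 'd', 'b']
'd': index 1 in ['a', 'd', 'b'] -> ['d', 'a', 'b']
'a': index 1 in ['d', 'a', 'b'] -> ['a', 'd', 'b']
'd': index 1 in ['a', 'd', 'b'] -> ['d', 'a', 'b']
'd': index 0 in ['d', 'a', 'b'] -> ['d', 'a', 'b']
'd': index 0 in ['d', 'a', 'b'] -> ['d', 'a', 'b']
'b': index 2 in ['d', 'a', 'b'] -> ['b', 'd', 'a']


Output: [1, 2, 2, 1, 1, 1, 0, 0, 2]


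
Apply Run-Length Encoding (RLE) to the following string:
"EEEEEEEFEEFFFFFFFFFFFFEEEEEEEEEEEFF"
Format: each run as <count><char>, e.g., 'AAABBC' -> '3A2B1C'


Scanning runs left to right:
  i=0: run of 'E' x 7 -> '7E'
  i=7: run of 'F' x 1 -> '1F'
  i=8: run of 'E' x 2 -> '2E'
  i=10: run of 'F' x 12 -> '12F'
  i=22: run of 'E' x 11 -> '11E'
  i=33: run of 'F' x 2 -> '2F'

RLE = 7E1F2E12F11E2F


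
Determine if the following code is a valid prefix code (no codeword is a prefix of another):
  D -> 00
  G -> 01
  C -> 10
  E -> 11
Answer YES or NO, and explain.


Checking each pair (does one codeword prefix another?):
  D='00' vs G='01': no prefix
  D='00' vs C='10': no prefix
  D='00' vs E='11': no prefix
  G='01' vs D='00': no prefix
  G='01' vs C='10': no prefix
  G='01' vs E='11': no prefix
  C='10' vs D='00': no prefix
  C='10' vs G='01': no prefix
  C='10' vs E='11': no prefix
  E='11' vs D='00': no prefix
  E='11' vs G='01': no prefix
  E='11' vs C='10': no prefix
No violation found over all pairs.

YES -- this is a valid prefix code. No codeword is a prefix of any other codeword.


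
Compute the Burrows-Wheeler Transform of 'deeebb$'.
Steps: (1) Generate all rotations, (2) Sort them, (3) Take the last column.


Rotations (sorted):
  0: $deeebb -> last char: b
  1: b$deeeb -> last char: b
  2: bb$deee -> last char: e
  3: deeebb$ -> last char: $
  4: ebb$dee -> last char: e
  5: eebb$de -> last char: e
  6: eeebb$d -> last char: d


BWT = bbe$eed


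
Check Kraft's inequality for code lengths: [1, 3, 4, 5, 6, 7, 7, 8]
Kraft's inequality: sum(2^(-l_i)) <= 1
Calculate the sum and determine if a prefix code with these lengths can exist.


Sum = 2^(-1) + 2^(-3) + 2^(-4) + 2^(-5) + 2^(-6) + 2^(-7) + 2^(-7) + 2^(-8)
    = 0.5 + 0.125 + 0.0625 + 0.03125 + 0.015625 + 0.0078125 + 0.0078125 + 0.00390625
    = 193/256 = 0.75390625
Since 0.75390625 <= 1, Kraft's inequality IS satisfied.
A prefix code with these lengths CAN exist.

Kraft sum = 0.75390625. Satisfied.


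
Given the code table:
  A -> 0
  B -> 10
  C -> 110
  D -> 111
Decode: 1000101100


Decoding:
10 -> B
0 -> A
0 -> A
10 -> B
110 -> C
0 -> A


Result: BAABCA


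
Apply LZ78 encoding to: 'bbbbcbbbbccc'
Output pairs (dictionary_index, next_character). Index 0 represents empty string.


LZ78 encoding steps:
Dictionary: {0: ''}
Step 1: w='' (idx 0), next='b' -> output (0, 'b'), add 'b' as idx 1
Step 2: w='b' (idx 1), next='b' -> output (1, 'b'), add 'bb' as idx 2
Step 3: w='b' (idx 1), next='c' -> output (1, 'c'), add 'bc' as idx 3
Step 4: w='bb' (idx 2), next='b' -> output (2, 'b'), add 'bbb' as idx 4
Step 5: w='bc' (idx 3), next='c' -> output (3, 'c'), add 'bcc' as idx 5
Step 6: w='' (idx 0), next='c' -> output (0, 'c'), add 'c' as idx 6


Encoded: [(0, 'b'), (1, 'b'), (1, 'c'), (2, 'b'), (3, 'c'), (0, 'c')]


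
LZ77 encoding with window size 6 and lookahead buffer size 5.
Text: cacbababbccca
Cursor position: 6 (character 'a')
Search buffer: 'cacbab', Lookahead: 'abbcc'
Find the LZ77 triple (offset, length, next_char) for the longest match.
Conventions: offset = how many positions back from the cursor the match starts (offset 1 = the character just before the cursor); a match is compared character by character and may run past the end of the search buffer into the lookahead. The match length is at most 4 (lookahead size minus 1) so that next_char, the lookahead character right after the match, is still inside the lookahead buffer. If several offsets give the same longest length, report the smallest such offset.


Try each offset into the search buffer:
  offset=1 (pos 5, char 'b'): match length 0
  offset=2 (pos 4, char 'a'): match length 2
  offset=3 (pos 3, char 'b'): match length 0
  offset=4 (pos 2, char 'c'): match length 0
  offset=5 (pos 1, char 'a'): match length 1
  offset=6 (pos 0, char 'c'): match length 0
Longest match has length 2 at offset 2.
next_char = character at position 6 + 2 = 8 -> 'b'

Best match: offset=2, length=2 (matching 'ab' starting at position 4)
LZ77 triple: (2, 2, 'b')


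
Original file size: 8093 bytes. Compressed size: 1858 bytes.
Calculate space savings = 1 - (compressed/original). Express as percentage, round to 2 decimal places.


ratio = compressed/original = 1858/8093 = 0.229581
savings = 1 - ratio = 1 - 0.229581 = 0.770419
as a percentage: 0.770419 * 100 = 77.04%

Space savings = 1 - 1858/8093 = 77.04%


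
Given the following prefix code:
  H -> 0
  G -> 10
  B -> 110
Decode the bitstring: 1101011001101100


Decoding step by step:
Bits 110 -> B
Bits 10 -> G
Bits 110 -> B
Bits 0 -> H
Bits 110 -> B
Bits 110 -> B
Bits 0 -> H


Decoded message: BGBHBBH


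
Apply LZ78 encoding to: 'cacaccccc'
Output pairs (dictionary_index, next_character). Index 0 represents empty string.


LZ78 encoding steps:
Dictionary: {0: ''}
Step 1: w='' (idx 0), next='c' -> output (0, 'c'), add 'c' as idx 1
Step 2: w='' (idx 0), next='a' -> output (0, 'a'), add 'a' as idx 2
Step 3: w='c' (idx 1), next='a' -> output (1, 'a'), add 'ca' as idx 3
Step 4: w='c' (idx 1), next='c' -> output (1, 'c'), add 'cc' as idx 4
Step 5: w='cc' (idx 4), next='c' -> output (4, 'c'), add 'ccc' as idx 5


Encoded: [(0, 'c'), (0, 'a'), (1, 'a'), (1, 'c'), (4, 'c')]


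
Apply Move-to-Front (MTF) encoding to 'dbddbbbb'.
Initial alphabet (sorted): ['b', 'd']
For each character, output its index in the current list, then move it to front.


MTF encoding:
'd': index 1 in ['b', 'd'] -> ['d', 'b']
'b': index 1 in ['d', 'b'] -> ['b', 'd']
'd': index 1 in ['b', 'd'] -> ['d', 'b']
'd': index 0 in ['d', 'b'] -> ['d', 'b']
'b': index 1 in ['d', 'b'] -> ['b', 'd']
'b': index 0 in ['b', 'd'] -> ['b', 'd']
'b': index 0 in ['b', 'd'] -> ['b', 'd']
'b': index 0 in ['b', 'd'] -> ['b', 'd']


Output: [1, 1, 1, 0, 1, 0, 0, 0]


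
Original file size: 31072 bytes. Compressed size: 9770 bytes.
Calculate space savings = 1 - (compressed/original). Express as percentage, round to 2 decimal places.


ratio = compressed/original = 9770/31072 = 0.314431
savings = 1 - ratio = 1 - 0.314431 = 0.685569
as a percentage: 0.685569 * 100 = 68.56%

Space savings = 1 - 9770/31072 = 68.56%


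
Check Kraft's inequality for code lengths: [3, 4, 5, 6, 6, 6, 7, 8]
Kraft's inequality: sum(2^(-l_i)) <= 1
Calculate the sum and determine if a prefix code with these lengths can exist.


Sum = 2^(-3) + 2^(-4) + 2^(-5) + 2^(-6) + 2^(-6) + 2^(-6) + 2^(-7) + 2^(-8)
    = 0.125 + 0.0625 + 0.03125 + 0.015625 + 0.015625 + 0.015625 + 0.0078125 + 0.00390625
    = 71/256 = 0.27734375
Since 0.27734375 <= 1, Kraft's inequality IS satisfied.
A prefix code with these lengths CAN exist.

Kraft sum = 0.27734375. Satisfied.


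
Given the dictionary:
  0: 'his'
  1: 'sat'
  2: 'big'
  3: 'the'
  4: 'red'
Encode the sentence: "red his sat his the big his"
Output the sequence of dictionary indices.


Look up each word in the dictionary:
  'red' -> 4
  'his' -> 0
  'sat' -> 1
  'his' -> 0
  'the' -> 3
  'big' -> 2
  'his' -> 0

Encoded: [4, 0, 1, 0, 3, 2, 0]


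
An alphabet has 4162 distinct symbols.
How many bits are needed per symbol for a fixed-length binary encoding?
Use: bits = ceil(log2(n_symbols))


log2(4162) = 12.0231
Bracket: 2^12 = 4096 < 4162 <= 2^13 = 8192
So ceil(log2(4162)) = 13

bits = ceil(log2(4162)) = ceil(12.0231) = 13 bits


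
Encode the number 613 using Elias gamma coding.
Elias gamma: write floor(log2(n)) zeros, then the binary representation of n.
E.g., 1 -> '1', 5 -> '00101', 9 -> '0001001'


num_bits = floor(log2(613)) + 1 = 10
leading_zeros = num_bits - 1 = 9
binary(613) = 1001100101

Elias gamma(613) = '000000000' + '1001100101' = 0000000001001100101 (19 bits)


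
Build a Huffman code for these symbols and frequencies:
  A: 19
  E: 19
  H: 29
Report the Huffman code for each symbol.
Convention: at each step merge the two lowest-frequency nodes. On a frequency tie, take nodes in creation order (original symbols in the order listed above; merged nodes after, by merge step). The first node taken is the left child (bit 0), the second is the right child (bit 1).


Huffman tree construction:
Step 1: Merge A(19) + E(19) = 38
Step 2: Merge H(29) + (A+E)(38) = 67
Read each symbol's code off the tree from the root (left child = 0, right child = 1).

Codes:
  A: 10 (length 2)
  E: 11 (length 2)
  H: 0 (length 1)
Average code length: 105/67 = 1.5672 bits/symbol


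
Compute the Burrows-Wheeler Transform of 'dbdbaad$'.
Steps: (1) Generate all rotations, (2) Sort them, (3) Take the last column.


Rotations (sorted):
  0: $dbdbaad -> last char: d
  1: aad$dbdb -> last char: b
  2: ad$dbdba -> last char: a
  3: baad$dbd -> last char: d
  4: bdbaad$d -> last char: d
  5: d$dbdbaa -> last char: a
  6: dbaad$db -> last char: b
  7: dbdbaad$ -> last char: $


BWT = dbaddab$


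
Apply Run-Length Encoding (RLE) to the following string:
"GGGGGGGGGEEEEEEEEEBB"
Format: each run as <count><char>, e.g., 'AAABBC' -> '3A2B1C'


Scanning runs left to right:
  i=0: run of 'G' x 9 -> '9G'
  i=9: run of 'E' x 9 -> '9E'
  i=18: run of 'B' x 2 -> '2B'

RLE = 9G9E2B


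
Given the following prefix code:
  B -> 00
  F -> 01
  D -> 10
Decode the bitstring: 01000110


Decoding step by step:
Bits 01 -> F
Bits 00 -> B
Bits 01 -> F
Bits 10 -> D


Decoded message: FBFD


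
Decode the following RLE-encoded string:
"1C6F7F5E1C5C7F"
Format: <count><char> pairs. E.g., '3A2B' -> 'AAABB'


Expanding each <count><char> pair:
  1C -> 'C'
  6F -> 'FFFFFF'
  7F -> 'FFFFFFF'
  5E -> 'EEEEE'
  1C -> 'C'
  5C -> 'CCCCC'
  7F -> 'FFFFFFF'

Decoded = CFFFFFFFFFFFFFEEEEECCCCCCFFFFFFF


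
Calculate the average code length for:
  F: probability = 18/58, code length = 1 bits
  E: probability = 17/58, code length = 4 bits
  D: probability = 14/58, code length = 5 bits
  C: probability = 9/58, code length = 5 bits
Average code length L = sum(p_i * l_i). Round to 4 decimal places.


Weighted contributions p_i * l_i:
  F: (18/58) * 1 = 18/58
  E: (17/58) * 4 = 68/58
  D: (14/58) * 5 = 70/58
  C: (9/58) * 5 = 45/58
Sum = (18 + 68 + 70 + 45)/58 = 201/58

L = 201/58 = 3.4655 bits/symbol


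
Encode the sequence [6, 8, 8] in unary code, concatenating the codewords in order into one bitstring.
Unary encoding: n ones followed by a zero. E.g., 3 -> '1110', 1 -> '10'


Encode each number as n ones followed by a terminating 0:
  6 -> 1111110 (7 bits)
  8 -> 111111110 (9 bits)
  8 -> 111111110 (9 bits)
Total length = 7 + 9 + 9 = 25 bits.

Unary([6, 8, 8]) = 1111110111111110111111110 (25 bits)


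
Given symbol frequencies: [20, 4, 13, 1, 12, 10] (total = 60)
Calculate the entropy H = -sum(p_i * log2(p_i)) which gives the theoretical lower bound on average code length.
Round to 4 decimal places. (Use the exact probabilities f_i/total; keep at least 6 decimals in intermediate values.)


Per-symbol terms -p_i * log2(p_i) with p_i = f_i/60:
  p = 20/60 = 0.333333: log2(p) = -1.584963, -p*log2(p) = 0.528321
  p = 4/60 = 0.066667: log2(p) = -3.906891, -p*log2(p) = 0.260459
  p = 13/60 = 0.216667: log2(p) = -2.206451, -p*log2(p) = 0.478064
  p = 1/60 = 0.016667: log2(p) = -5.906891, -p*log2(p) = 0.098448
  p = 12/60 = 0.200000: log2(p) = -2.321928, -p*log2(p) = 0.464386
  p = 10/60 = 0.166667: log2(p) = -2.584963, -p*log2(p) = 0.430827
H = 0.528321 + 0.260459 + 0.478064 + 0.098448 + 0.464386 + 0.430827 = 2.260505

H = 2.2605 bits/symbol


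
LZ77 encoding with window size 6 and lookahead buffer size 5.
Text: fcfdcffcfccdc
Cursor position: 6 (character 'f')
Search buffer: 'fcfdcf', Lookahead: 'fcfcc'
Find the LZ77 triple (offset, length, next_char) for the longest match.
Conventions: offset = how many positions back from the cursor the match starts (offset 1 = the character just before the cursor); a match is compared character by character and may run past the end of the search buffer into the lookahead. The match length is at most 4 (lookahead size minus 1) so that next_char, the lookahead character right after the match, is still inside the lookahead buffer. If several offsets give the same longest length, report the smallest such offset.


Try each offset into the search buffer:
  offset=1 (pos 5, char 'f'): match length 1
  offset=2 (pos 4, char 'c'): match length 0
  offset=3 (pos 3, char 'd'): match length 0
  offset=4 (pos 2, char 'f'): match length 1
  offset=5 (pos 1, char 'c'): match length 0
  offset=6 (pos 0, char 'f'): match length 3
Longest match has length 3 at offset 6.
next_char = character at position 6 + 3 = 9 -> 'c'

Best match: offset=6, length=3 (matching 'fcf' starting at position 0)
LZ77 triple: (6, 3, 'c')


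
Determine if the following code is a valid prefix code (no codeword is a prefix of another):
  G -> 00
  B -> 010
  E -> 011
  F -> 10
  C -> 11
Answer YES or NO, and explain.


Checking each pair (does one codeword prefix another?):
  G='00' vs B='010': no prefix
  G='00' vs E='011': no prefix
  G='00' vs F='10': no prefix
  G='00' vs C='11': no prefix
  B='010' vs G='00': no prefix
  B='010' vs E='011': no prefix
  B='010' vs F='10': no prefix
  B='010' vs C='11': no prefix
  E='011' vs G='00': no prefix
  E='011' vs B='010': no prefix
  E='011' vs F='10': no prefix
  E='011' vs C='11': no prefix
  F='10' vs G='00': no prefix
  F='10' vs B='010': no prefix
  F='10' vs E='011': no prefix
  F='10' vs C='11': no prefix
  C='11' vs G='00': no prefix
  C='11' vs B='010': no prefix
  C='11' vs E='011': no prefix
  C='11' vs F='10': no prefix
No violation found over all pairs.

YES -- this is a valid prefix code. No codeword is a prefix of any other codeword.


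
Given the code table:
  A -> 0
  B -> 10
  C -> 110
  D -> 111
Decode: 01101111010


Decoding:
0 -> A
110 -> C
111 -> D
10 -> B
10 -> B


Result: ACDBB


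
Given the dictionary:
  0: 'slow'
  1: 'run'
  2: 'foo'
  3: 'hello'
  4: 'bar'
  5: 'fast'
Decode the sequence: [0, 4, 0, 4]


Look up each index in the dictionary:
  0 -> 'slow'
  4 -> 'bar'
  0 -> 'slow'
  4 -> 'bar'

Decoded: "slow bar slow bar"


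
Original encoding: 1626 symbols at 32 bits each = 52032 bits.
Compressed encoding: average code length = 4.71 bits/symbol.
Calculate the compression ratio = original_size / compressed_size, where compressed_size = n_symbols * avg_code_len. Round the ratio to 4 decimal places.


original_size = n_symbols * orig_bits = 1626 * 32 = 52032 bits
compressed_size = n_symbols * avg_code_len = 1626 * 4.71 = 7658.46 bits
ratio = original_size / compressed_size = 52032 / 7658.46 = 6.7941

Compression ratio = 6.7941


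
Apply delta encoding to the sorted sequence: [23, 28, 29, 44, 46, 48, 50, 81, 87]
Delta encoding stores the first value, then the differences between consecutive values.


First value: 23
Deltas:
  28 - 23 = 5
  29 - 28 = 1
  44 - 29 = 15
  46 - 44 = 2
  48 - 46 = 2
  50 - 48 = 2
  81 - 50 = 31
  87 - 81 = 6


Delta encoded: [23, 5, 1, 15, 2, 2, 2, 31, 6]


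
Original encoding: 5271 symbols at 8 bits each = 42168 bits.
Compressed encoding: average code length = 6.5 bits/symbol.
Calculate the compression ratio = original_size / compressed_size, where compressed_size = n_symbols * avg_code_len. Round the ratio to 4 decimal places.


original_size = n_symbols * orig_bits = 5271 * 8 = 42168 bits
compressed_size = n_symbols * avg_code_len = 5271 * 6.5 = 34261.5 bits
ratio = original_size / compressed_size = 42168 / 34261.5 = 1.2308

Compression ratio = 1.2308


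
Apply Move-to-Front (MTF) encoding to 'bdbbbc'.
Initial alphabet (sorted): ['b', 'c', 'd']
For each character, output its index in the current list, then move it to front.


MTF encoding:
'b': index 0 in ['b', 'c', 'd'] -> ['b', 'c', 'd']
'd': index 2 in ['b', 'c', 'd'] -> ['d', 'b', 'c']
'b': index 1 in ['d', 'b', 'c'] -> ['b', 'd', 'c']
'b': index 0 in ['b', 'd', 'c'] -> ['b', 'd', 'c']
'b': index 0 in ['b', 'd', 'c'] -> ['b', 'd', 'c']
'c': index 2 in ['b', 'd', 'c'] -> ['c', 'b', 'd']


Output: [0, 2, 1, 0, 0, 2]


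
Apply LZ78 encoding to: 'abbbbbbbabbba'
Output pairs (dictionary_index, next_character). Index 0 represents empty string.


LZ78 encoding steps:
Dictionary: {0: ''}
Step 1: w='' (idx 0), next='a' -> output (0, 'a'), add 'a' as idx 1
Step 2: w='' (idx 0), next='b' -> output (0, 'b'), add 'b' as idx 2
Step 3: w='b' (idx 2), next='b' -> output (2, 'b'), add 'bb' as idx 3
Step 4: w='bb' (idx 3), next='b' -> output (3, 'b'), add 'bbb' as idx 4
Step 5: w='b' (idx 2), next='a' -> output (2, 'a'), add 'ba' as idx 5
Step 6: w='bbb' (idx 4), next='a' -> output (4, 'a'), add 'bbba' as idx 6


Encoded: [(0, 'a'), (0, 'b'), (2, 'b'), (3, 'b'), (2, 'a'), (4, 'a')]


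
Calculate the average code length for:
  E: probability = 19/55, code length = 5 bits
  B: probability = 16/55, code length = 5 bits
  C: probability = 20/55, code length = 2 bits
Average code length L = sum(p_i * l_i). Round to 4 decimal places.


Weighted contributions p_i * l_i:
  E: (19/55) * 5 = 95/55
  B: (16/55) * 5 = 80/55
  C: (20/55) * 2 = 40/55
Sum = (95 + 80 + 40)/55 = 215/55

L = 215/55 = 3.9091 bits/symbol


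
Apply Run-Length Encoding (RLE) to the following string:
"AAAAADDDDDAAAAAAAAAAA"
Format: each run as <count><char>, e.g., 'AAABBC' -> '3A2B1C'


Scanning runs left to right:
  i=0: run of 'A' x 5 -> '5A'
  i=5: run of 'D' x 5 -> '5D'
  i=10: run of 'A' x 11 -> '11A'

RLE = 5A5D11A
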